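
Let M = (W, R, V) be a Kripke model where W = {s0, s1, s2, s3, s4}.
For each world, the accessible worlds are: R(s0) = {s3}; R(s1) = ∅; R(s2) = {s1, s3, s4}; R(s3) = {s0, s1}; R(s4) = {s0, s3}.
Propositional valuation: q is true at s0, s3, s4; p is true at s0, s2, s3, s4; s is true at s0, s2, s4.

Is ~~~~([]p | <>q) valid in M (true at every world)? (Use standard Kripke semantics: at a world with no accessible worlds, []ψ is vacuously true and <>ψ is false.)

Yes

Recall that []ψ holds at a world iff ψ holds at every accessible world, and <>ψ holds iff ψ holds at some accessible world.
Let φ = ~~~~([]p | <>q). Evaluate φ at each world:
  s0 (successors {s3}): φ is true.
  s1 (successors ∅): φ is true.
  s2 (successors {s1, s3, s4}): φ is true.
  s3 (successors {s0, s1}): φ is true.
  s4 (successors {s0, s3}): φ is true.
For instance, at s2:
  At s2: ~~~([]p | <>q) is false, so ~~~~([]p | <>q) is true.
    At s2: ~~([]p | <>q) is true, so ~~~([]p | <>q) is false.
      At s2: ~([]p | <>q) is false, so ~~([]p | <>q) is true.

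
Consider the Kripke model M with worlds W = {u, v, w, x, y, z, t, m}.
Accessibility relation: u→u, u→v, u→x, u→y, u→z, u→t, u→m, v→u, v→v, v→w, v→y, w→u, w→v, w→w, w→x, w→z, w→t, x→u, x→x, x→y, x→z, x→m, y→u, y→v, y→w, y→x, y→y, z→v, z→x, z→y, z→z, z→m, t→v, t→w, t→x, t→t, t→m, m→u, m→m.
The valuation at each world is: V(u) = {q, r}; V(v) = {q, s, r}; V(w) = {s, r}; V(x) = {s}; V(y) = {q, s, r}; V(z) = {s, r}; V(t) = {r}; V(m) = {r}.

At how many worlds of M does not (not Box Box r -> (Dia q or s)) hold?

0

Recall that Box ψ holds at a world iff ψ holds at every accessible world, and Dia ψ holds iff ψ holds at some accessible world.
Let φ = not (not Box Box r -> (Dia q or s)). Evaluate φ at each world:
  u (successors {u, v, x, y, z, t, m}): φ is false.
  v (successors {u, v, w, y}): φ is false.
  w (successors {u, v, w, x, z, t}): φ is false.
  x (successors {u, x, y, z, m}): φ is false.
  y (successors {u, v, w, x, y}): φ is false.
  z (successors {v, x, y, z, m}): φ is false.
  t (successors {v, w, x, t, m}): φ is false.
  m (successors {u, m}): φ is false.
For instance, at x:
  At x: not Box Box r -> (Dia q or s) is true, so not (not Box Box r -> (Dia q or s)) is false.
    At x: not Box Box r is true, Dia q or s is true, so not Box Box r -> (Dia q or s) is true.
      At x: Box Box r is false, so not Box Box r is true.
      At x: Dia q is true, s is true, so Dia q or s is true.
Satisfying worlds: none.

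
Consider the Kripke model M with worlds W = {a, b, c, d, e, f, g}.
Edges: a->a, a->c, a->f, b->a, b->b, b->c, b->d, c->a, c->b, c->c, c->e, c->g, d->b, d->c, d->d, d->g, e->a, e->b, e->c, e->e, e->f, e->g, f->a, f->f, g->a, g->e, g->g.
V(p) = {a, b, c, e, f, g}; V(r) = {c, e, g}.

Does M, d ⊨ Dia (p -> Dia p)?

At d: Dia (p -> Dia p) requires p -> Dia p at some successor in {b, c, d, g}.
  p -> Dia p holds at b, so Dia (p -> Dia p) is true at d.
    At b: p is true, Dia p is true, so p -> Dia p is true.
      At b: Dia p requires p at some successor in {a, b, c, d}.
        p holds at a, so Dia p is true at b.

Yes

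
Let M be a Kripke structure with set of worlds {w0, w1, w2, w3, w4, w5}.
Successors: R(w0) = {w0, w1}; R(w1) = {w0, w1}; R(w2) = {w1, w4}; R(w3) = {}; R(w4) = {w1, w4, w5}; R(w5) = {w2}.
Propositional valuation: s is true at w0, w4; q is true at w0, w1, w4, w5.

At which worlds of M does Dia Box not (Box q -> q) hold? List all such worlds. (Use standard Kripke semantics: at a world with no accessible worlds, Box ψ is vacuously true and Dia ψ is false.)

w4

Let φ = Dia Box not (Box q -> q). Evaluate φ at each world:
  w0 (successors {w0, w1}): φ is false.
  w1 (successors {w0, w1}): φ is false.
  w2 (successors {w1, w4}): φ is false.
  w3 (successors ∅): φ is false.
  w4 (successors {w1, w4, w5}): φ is true.
  w5 (successors {w2}): φ is false.
For instance, at w2:
  At w2: Dia Box not (Box q -> q) requires Box not (Box q -> q) at some successor in {w1, w4}.
    At w1: Box not (Box q -> q) is false.
    At w4: Box not (Box q -> q) is false.
  So Dia Box not (Box q -> q) is false at w2.
Satisfying worlds: {w4}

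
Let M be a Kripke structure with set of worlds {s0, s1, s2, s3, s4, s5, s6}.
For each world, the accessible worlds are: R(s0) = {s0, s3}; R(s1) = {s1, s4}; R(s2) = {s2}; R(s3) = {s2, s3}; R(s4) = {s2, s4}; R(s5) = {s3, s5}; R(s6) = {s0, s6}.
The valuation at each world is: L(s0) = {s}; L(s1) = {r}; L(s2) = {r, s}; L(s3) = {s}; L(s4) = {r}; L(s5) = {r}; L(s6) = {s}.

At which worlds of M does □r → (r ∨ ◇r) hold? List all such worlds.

s0, s1, s2, s3, s4, s5, s6

Let φ = □r → (r ∨ ◇r). Evaluate φ at each world:
  s0 (successors {s0, s3}): φ is true.
  s1 (successors {s1, s4}): φ is true.
  s2 (successors {s2}): φ is true.
  s3 (successors {s2, s3}): φ is true.
  s4 (successors {s2, s4}): φ is true.
  s5 (successors {s3, s5}): φ is true.
  s6 (successors {s0, s6}): φ is true.
For instance, at s3:
  At s3: □r is false, r ∨ ◇r is true, so □r → (r ∨ ◇r) is true.
    At s3: □r requires r at every successor {s2, s3}.
      r fails at s3, so □r is false at s3.
    At s3: r is false, ◇r is true, so r ∨ ◇r is true.
      At s3: ◇r requires r at some successor in {s2, s3}.
        r holds at s2, so ◇r is true at s3.
Satisfying worlds: {s0, s1, s2, s3, s4, s5, s6}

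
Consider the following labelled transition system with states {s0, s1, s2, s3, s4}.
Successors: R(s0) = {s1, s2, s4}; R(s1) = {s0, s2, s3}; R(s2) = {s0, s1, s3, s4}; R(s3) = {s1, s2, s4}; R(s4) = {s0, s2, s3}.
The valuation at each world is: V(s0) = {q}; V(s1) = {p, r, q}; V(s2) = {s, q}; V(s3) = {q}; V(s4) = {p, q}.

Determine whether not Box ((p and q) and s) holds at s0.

At s0: Box ((p and q) and s) is false, so not Box ((p and q) and s) is true.
  At s0: Box ((p and q) and s) requires (p and q) and s at every successor {s1, s2, s4}.
    (p and q) and s fails at s1, so Box ((p and q) and s) is false at s0.

Yes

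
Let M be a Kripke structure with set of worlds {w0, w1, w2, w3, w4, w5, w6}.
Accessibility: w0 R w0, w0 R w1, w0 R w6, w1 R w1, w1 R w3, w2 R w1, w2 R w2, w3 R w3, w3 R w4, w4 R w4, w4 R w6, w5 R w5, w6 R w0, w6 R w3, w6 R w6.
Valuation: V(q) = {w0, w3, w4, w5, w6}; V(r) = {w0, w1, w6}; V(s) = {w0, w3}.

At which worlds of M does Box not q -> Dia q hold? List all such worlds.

Recall that Box ψ holds at a world iff ψ holds at every accessible world, and Dia ψ holds iff ψ holds at some accessible world.
Let φ = Box not q -> Dia q. Evaluate φ at each world:
  w0 (successors {w0, w1, w6}): φ is true.
  w1 (successors {w1, w3}): φ is true.
  w2 (successors {w1, w2}): φ is false.
  w3 (successors {w3, w4}): φ is true.
  w4 (successors {w4, w6}): φ is true.
  w5 (successors {w5}): φ is true.
  w6 (successors {w0, w3, w6}): φ is true.
For instance, at w0:
  At w0: Box not q is false, Dia q is true, so Box not q -> Dia q is true.
    At w0: Box not q requires not q at every successor {w0, w1, w6}.
      not q fails at w0, so Box not q is false at w0.
    At w0: Dia q requires q at some successor in {w0, w1, w6}.
      q holds at w0, so Dia q is true at w0.
Satisfying worlds: {w0, w1, w3, w4, w5, w6}

w0, w1, w3, w4, w5, w6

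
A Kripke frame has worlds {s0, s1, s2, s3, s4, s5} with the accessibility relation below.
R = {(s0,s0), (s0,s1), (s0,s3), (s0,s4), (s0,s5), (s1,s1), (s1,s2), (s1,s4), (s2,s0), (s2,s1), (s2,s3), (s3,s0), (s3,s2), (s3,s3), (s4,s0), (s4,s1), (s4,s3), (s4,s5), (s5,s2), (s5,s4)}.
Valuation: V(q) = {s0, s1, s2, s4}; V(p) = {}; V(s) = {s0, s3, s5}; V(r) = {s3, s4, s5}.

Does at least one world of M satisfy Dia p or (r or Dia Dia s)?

Yes

Let φ = Dia p or (r or Dia Dia s). Evaluate φ at each world:
  s0 (successors {s0, s1, s3, s4, s5}): φ is true.
  s1 (successors {s1, s2, s4}): φ is true.
  s2 (successors {s0, s1, s3}): φ is true.
  s3 (successors {s0, s2, s3}): φ is true.
  s4 (successors {s0, s1, s3, s5}): φ is true.
  s5 (successors {s2, s4}): φ is true.
Detail at s0 (witness):
  At s0: Dia p is false, r or Dia Dia s is true, so Dia p or (r or Dia Dia s) is true.
    At s0: Dia p requires p at some successor in {s0, s1, s3, s4, s5}.
      At s0: p is false.
      At s1: p is false.
      At s3: p is false.
      At s4: p is false.
      At s5: p is false.
    So Dia p is false at s0.
    At s0: r is false, Dia Dia s is true, so r or Dia Dia s is true.
      At s0: Dia Dia s requires Dia s at some successor in {s0, s1, s3, s4, s5}.
        Dia s holds at s0, so Dia Dia s is true at s0.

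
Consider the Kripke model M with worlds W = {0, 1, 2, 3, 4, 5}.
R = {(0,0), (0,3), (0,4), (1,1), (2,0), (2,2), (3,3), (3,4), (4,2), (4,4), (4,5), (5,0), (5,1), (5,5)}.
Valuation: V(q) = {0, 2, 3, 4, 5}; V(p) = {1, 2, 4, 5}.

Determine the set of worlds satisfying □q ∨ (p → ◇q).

Recall that □ψ holds at a world iff ψ holds at every accessible world, and ◇ψ holds iff ψ holds at some accessible world.
Let φ = □q ∨ (p → ◇q). Evaluate φ at each world:
  0 (successors {0, 3, 4}): φ is true.
  1 (successors {1}): φ is false.
  2 (successors {0, 2}): φ is true.
  3 (successors {3, 4}): φ is true.
  4 (successors {2, 4, 5}): φ is true.
  5 (successors {0, 1, 5}): φ is true.
For instance, at 4:
  At 4: □q is true, p → ◇q is true, so □q ∨ (p → ◇q) is true.
    At 4: □q requires q at every successor {2, 4, 5}.
      At 2: q is true.
      At 4: q is true.
      At 5: q is true.
    So □q is true at 4.
    At 4: p is true, ◇q is true, so p → ◇q is true.
      At 4: ◇q requires q at some successor in {2, 4, 5}.
        q holds at 2, so ◇q is true at 4.
Satisfying worlds: {0, 2, 3, 4, 5}

0, 2, 3, 4, 5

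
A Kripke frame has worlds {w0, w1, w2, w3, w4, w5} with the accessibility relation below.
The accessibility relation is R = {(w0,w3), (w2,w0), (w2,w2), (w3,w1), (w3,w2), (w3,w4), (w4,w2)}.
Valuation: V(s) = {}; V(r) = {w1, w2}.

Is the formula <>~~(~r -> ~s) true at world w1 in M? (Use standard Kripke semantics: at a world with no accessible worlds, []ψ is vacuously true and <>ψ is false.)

No

Recall that <>ψ holds at a world iff ψ holds at some accessible world.
At w1: no accessible worlds, so <>~~(~r -> ~s) is false.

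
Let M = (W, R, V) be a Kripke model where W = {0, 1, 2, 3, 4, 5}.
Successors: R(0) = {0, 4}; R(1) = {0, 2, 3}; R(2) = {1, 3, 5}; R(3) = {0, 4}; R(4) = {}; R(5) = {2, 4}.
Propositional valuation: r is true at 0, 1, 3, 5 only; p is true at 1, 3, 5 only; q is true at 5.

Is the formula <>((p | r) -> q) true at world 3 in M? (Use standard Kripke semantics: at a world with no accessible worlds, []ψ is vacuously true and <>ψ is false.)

Recall that <>ψ holds at a world iff ψ holds at some accessible world.
At 3: <>((p | r) -> q) requires (p | r) -> q at some successor in {0, 4}.
  (p | r) -> q holds at 4, so <>((p | r) -> q) is true at 3.

Yes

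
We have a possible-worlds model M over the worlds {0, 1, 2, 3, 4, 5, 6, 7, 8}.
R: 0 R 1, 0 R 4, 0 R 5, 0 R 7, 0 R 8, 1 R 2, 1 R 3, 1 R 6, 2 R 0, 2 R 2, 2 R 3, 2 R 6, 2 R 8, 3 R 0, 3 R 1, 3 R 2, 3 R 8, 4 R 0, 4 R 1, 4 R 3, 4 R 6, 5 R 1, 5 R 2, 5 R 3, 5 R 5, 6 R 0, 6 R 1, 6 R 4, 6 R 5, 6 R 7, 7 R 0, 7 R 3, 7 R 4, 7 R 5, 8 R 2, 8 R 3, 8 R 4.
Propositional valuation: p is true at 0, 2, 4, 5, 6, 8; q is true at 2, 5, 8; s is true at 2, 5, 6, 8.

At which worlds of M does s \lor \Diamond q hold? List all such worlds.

0, 1, 2, 3, 5, 6, 7, 8

Recall that \Diamond ψ holds at a world iff ψ holds at some accessible world.
Let φ = s \lor \Diamond q. Evaluate φ at each world:
  0 (successors {1, 4, 5, 7, 8}): φ is true.
  1 (successors {2, 3, 6}): φ is true.
  2 (successors {0, 2, 3, 6, 8}): φ is true.
  3 (successors {0, 1, 2, 8}): φ is true.
  4 (successors {0, 1, 3, 6}): φ is false.
  5 (successors {1, 2, 3, 5}): φ is true.
  6 (successors {0, 1, 4, 5, 7}): φ is true.
  7 (successors {0, 3, 4, 5}): φ is true.
  8 (successors {2, 3, 4}): φ is true.
For instance, at 4:
  At 4: s is false, \Diamond q is false, so s \lor \Diamond q is false.
    At 4: \Diamond q requires q at some successor in {0, 1, 3, 6}.
      At 0: q is false.
      At 1: q is false.
      At 3: q is false.
      At 6: q is false.
    So \Diamond q is false at 4.
Satisfying worlds: {0, 1, 2, 3, 5, 6, 7, 8}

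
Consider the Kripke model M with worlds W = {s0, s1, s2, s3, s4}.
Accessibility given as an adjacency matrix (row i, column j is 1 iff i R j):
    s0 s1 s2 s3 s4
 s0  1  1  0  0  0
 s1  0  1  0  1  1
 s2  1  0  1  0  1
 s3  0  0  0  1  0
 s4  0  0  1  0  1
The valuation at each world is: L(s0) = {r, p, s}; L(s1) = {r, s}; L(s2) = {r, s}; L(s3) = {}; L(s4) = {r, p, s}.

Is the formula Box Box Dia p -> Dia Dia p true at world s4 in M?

Recall that Box ψ holds at a world iff ψ holds at every accessible world, and Dia ψ holds iff ψ holds at some accessible world.
At s4: Box Box Dia p is true, Dia Dia p is true, so Box Box Dia p -> Dia Dia p is true.
  At s4: Box Box Dia p requires Box Dia p at every successor {s2, s4}.
      At s2: Box Dia p requires Dia p at every successor {s0, s2, s4}.
        At s0: Dia p is true.
        At s2: Dia p is true.
        At s4: Dia p is true.
      So Box Dia p is true at s2.
      At s4: Box Dia p requires Dia p at every successor {s2, s4}.
        At s2: Dia p is true.
        At s4: Dia p is true.
      So Box Dia p is true at s4.
  So Box Box Dia p is true at s4.
  At s4: Dia Dia p requires Dia p at some successor in {s2, s4}.
    Dia p holds at s2, so Dia Dia p is true at s4.
      At s2: Dia p requires p at some successor in {s0, s2, s4}.
        p holds at s0, so Dia p is true at s2.

Yes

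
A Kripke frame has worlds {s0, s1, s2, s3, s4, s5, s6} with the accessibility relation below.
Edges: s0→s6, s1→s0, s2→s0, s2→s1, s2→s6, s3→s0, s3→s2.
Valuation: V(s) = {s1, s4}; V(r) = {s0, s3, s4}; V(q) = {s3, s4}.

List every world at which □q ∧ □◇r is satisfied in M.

Let φ = □q ∧ □◇r. Evaluate φ at each world:
  s0 (successors {s6}): φ is false.
  s1 (successors {s0}): φ is false.
  s2 (successors {s0, s1, s6}): φ is false.
  s3 (successors {s0, s2}): φ is false.
  s4 (successors ∅): φ is true.
  s5 (successors ∅): φ is true.
  s6 (successors ∅): φ is true.
For instance, at s1:
  At s1: □q is false, □◇r is false, so □q ∧ □◇r is false.
    At s1: □q requires q at every successor {s0}.
      q fails at s0, so □q is false at s1.
    At s1: □◇r requires ◇r at every successor {s0}.
      ◇r fails at s0, so □◇r is false at s1.
Satisfying worlds: {s4, s5, s6}

s4, s5, s6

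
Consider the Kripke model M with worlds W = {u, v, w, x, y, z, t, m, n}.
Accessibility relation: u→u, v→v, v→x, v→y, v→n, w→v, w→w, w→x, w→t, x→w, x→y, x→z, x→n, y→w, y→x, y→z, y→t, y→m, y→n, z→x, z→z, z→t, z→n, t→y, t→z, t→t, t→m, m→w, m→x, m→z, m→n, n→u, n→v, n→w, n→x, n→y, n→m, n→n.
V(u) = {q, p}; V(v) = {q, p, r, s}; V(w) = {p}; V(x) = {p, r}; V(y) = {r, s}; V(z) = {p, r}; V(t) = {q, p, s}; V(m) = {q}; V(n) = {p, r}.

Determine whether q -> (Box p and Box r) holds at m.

No

Recall that Box ψ holds at a world iff ψ holds at every accessible world, and Dia ψ holds iff ψ holds at some accessible world.
At m: q is true, Box p and Box r is false, so q -> (Box p and Box r) is false.
  At m: Box p is true, Box r is false, so Box p and Box r is false.
    At m: Box p requires p at every successor {w, x, z, n}.
      At w: p is true.
      At x: p is true.
      At z: p is true.
      At n: p is true.
    So Box p is true at m.
    At m: Box r requires r at every successor {w, x, z, n}.
      r fails at w, so Box r is false at m.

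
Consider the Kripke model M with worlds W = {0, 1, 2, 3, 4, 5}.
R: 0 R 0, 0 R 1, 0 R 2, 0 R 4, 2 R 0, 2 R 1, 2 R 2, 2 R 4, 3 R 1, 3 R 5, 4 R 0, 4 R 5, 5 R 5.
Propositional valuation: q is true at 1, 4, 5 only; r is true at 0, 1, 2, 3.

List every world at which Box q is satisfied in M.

1, 3, 5

Let φ = Box q. Evaluate φ at each world:
  0 (successors {0, 1, 2, 4}): φ is false.
  1 (successors ∅): φ is true.
  2 (successors {0, 1, 2, 4}): φ is false.
  3 (successors {1, 5}): φ is true.
  4 (successors {0, 5}): φ is false.
  5 (successors {5}): φ is true.
For instance, at 4:
  At 4: Box q requires q at every successor {0, 5}.
    q fails at 0, so Box q is false at 4.
Satisfying worlds: {1, 3, 5}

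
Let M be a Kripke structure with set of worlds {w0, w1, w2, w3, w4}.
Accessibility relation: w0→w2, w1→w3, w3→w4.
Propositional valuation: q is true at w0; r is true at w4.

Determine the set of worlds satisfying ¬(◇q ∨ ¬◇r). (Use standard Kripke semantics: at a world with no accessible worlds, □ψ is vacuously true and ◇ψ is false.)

w3

Let φ = ¬(◇q ∨ ¬◇r). Evaluate φ at each world:
  w0 (successors {w2}): φ is false.
  w1 (successors {w3}): φ is false.
  w2 (successors ∅): φ is false.
  w3 (successors {w4}): φ is true.
  w4 (successors ∅): φ is false.
For instance, at w1:
  At w1: ◇q ∨ ¬◇r is true, so ¬(◇q ∨ ¬◇r) is false.
    At w1: ◇q is false, ¬◇r is true, so ◇q ∨ ¬◇r is true.
      At w1: ◇q requires q at some successor in {w3}.
        At w3: q is false.
      So ◇q is false at w1.
      At w1: ◇r is false, so ¬◇r is true.
Satisfying worlds: {w3}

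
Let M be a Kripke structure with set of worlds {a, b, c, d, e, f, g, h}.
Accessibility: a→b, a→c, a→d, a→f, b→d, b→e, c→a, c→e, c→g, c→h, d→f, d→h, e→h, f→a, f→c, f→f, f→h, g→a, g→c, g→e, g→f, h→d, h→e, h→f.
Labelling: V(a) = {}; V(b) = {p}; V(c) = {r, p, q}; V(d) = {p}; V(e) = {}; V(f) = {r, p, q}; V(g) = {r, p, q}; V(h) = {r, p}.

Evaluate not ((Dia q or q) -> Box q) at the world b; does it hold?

No

At b: (Dia q or q) -> Box q is true, so not ((Dia q or q) -> Box q) is false.
  At b: Dia q or q is false, Box q is false, so (Dia q or q) -> Box q is true.
    At b: Dia q is false, q is false, so Dia q or q is false.
      At b: Dia q requires q at some successor in {d, e}.
        At d: q is false.
        At e: q is false.
      So Dia q is false at b.
    At b: Box q requires q at every successor {d, e}.
      q fails at d, so Box q is false at b.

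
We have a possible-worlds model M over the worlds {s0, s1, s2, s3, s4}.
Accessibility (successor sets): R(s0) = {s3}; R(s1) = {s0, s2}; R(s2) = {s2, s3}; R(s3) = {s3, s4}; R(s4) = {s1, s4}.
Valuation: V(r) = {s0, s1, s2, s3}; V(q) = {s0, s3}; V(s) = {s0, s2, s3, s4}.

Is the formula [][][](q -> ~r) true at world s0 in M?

At s0: [][][](q -> ~r) requires [][](q -> ~r) at every successor {s3}.
  [][](q -> ~r) fails at s3, so [][][](q -> ~r) is false at s0.
    At s3: [][](q -> ~r) requires [](q -> ~r) at every successor {s3, s4}.
      [](q -> ~r) fails at s3, so [][](q -> ~r) is false at s3.

No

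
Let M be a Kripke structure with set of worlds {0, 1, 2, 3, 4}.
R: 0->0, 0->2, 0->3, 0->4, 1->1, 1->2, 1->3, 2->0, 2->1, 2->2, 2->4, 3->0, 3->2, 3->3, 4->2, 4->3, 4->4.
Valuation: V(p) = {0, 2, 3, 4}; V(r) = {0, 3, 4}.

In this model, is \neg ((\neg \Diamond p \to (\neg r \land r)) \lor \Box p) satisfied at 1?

At 1: (\neg \Diamond p \to (\neg r \land r)) \lor \Box p is true, so \neg ((\neg \Diamond p \to (\neg r \land r)) \lor \Box p) is false.
  At 1: \neg \Diamond p \to (\neg r \land r) is true, \Box p is false, so (\neg \Diamond p \to (\neg r \land r)) \lor \Box p is true.
    At 1: \neg \Diamond p is false, \neg r \land r is false, so \neg \Diamond p \to (\neg r \land r) is true.
      At 1: \Diamond p is true, so \neg \Diamond p is false.
    At 1: \Box p requires p at every successor {1, 2, 3}.
      p fails at 1, so \Box p is false at 1.

No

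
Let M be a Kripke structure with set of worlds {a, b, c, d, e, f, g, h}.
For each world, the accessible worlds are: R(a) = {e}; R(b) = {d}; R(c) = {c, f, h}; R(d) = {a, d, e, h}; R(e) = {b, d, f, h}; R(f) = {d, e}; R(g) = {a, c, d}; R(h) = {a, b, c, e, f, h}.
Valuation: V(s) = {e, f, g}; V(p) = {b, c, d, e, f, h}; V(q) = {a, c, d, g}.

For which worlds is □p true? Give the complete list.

Recall that □ψ holds at a world iff ψ holds at every accessible world, and ◇ψ holds iff ψ holds at some accessible world.
Let φ = □p. Evaluate φ at each world:
  a (successors {e}): φ is true.
  b (successors {d}): φ is true.
  c (successors {c, f, h}): φ is true.
  d (successors {a, d, e, h}): φ is false.
  e (successors {b, d, f, h}): φ is true.
  f (successors {d, e}): φ is true.
  g (successors {a, c, d}): φ is false.
  h (successors {a, b, c, e, f, h}): φ is false.
For instance, at b:
  At b: □p requires p at every successor {d}.
    At d: p is true.
  So □p is true at b.
Satisfying worlds: {a, b, c, e, f}

a, b, c, e, f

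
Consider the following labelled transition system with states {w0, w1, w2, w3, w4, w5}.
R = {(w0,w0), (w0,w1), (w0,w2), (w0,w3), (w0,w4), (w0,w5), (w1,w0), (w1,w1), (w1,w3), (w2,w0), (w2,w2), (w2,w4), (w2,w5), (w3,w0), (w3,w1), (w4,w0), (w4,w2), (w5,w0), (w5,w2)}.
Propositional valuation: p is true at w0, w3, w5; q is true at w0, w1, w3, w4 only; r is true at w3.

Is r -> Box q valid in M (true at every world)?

Recall that Box ψ holds at a world iff ψ holds at every accessible world, and Dia ψ holds iff ψ holds at some accessible world.
Let φ = r -> Box q. Evaluate φ at each world:
  w0 (successors {w0, w1, w2, w3, w4, w5}): φ is true.
  w1 (successors {w0, w1, w3}): φ is true.
  w2 (successors {w0, w2, w4, w5}): φ is true.
  w3 (successors {w0, w1}): φ is true.
  w4 (successors {w0, w2}): φ is true.
  w5 (successors {w0, w2}): φ is true.
For instance, at w1:
  At w1: r is false, Box q is true, so r -> Box q is true.
    At w1: Box q requires q at every successor {w0, w1, w3}.
      At w0: q is true.
      At w1: q is true.
      At w3: q is true.
    So Box q is true at w1.

Yes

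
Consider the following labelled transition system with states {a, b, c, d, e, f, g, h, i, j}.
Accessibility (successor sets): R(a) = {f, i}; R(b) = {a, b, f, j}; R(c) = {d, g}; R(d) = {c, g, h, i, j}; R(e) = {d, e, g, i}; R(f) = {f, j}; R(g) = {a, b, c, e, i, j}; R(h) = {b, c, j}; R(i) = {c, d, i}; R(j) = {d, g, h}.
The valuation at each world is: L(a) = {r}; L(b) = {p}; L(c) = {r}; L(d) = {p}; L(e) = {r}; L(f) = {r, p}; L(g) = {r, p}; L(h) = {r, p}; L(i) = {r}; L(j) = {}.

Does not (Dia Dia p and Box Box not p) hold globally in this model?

Yes

Let φ = not (Dia Dia p and Box Box not p). Evaluate φ at each world:
  a (successors {f, i}): φ is true.
  b (successors {a, b, f, j}): φ is true.
  c (successors {d, g}): φ is true.
  d (successors {c, g, h, i, j}): φ is true.
  e (successors {d, e, g, i}): φ is true.
  f (successors {f, j}): φ is true.
  g (successors {a, b, c, e, i, j}): φ is true.
  h (successors {b, c, j}): φ is true.
  i (successors {c, d, i}): φ is true.
  j (successors {d, g, h}): φ is true.
For instance, at j:
  At j: Dia Dia p and Box Box not p is false, so not (Dia Dia p and Box Box not p) is true.
    At j: Dia Dia p is true, Box Box not p is false, so Dia Dia p and Box Box not p is false.
      At j: Dia Dia p requires Dia p at some successor in {d, g, h}.
        Dia p holds at d, so Dia Dia p is true at j.
      At j: Box Box not p requires Box not p at every successor {d, g, h}.
        Box not p fails at d, so Box Box not p is false at j.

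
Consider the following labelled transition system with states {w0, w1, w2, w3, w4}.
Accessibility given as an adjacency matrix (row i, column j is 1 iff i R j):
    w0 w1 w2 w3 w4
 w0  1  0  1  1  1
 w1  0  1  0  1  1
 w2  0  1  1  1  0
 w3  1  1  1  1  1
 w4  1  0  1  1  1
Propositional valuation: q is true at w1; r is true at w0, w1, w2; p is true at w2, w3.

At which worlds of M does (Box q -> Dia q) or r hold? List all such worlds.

Recall that Box ψ holds at a world iff ψ holds at every accessible world, and Dia ψ holds iff ψ holds at some accessible world.
Let φ = (Box q -> Dia q) or r. Evaluate φ at each world:
  w0 (successors {w0, w2, w3, w4}): φ is true.
  w1 (successors {w1, w3, w4}): φ is true.
  w2 (successors {w1, w2, w3}): φ is true.
  w3 (successors {w0, w1, w2, w3, w4}): φ is true.
  w4 (successors {w0, w2, w3, w4}): φ is true.
For instance, at w1:
  At w1: Box q -> Dia q is true, r is true, so (Box q -> Dia q) or r is true.
    At w1: Box q is false, Dia q is true, so Box q -> Dia q is true.
      At w1: Box q requires q at every successor {w1, w3, w4}.
        q fails at w3, so Box q is false at w1.
      At w1: Dia q requires q at some successor in {w1, w3, w4}.
        q holds at w1, so Dia q is true at w1.
Satisfying worlds: {w0, w1, w2, w3, w4}

w0, w1, w2, w3, w4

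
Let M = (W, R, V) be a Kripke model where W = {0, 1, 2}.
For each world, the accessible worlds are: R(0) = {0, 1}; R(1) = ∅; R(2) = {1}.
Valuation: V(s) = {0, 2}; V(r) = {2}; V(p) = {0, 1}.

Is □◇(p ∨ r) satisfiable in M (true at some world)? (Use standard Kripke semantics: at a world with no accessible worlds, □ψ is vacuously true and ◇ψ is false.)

Recall that □ψ holds at a world iff ψ holds at every accessible world, and ◇ψ holds iff ψ holds at some accessible world.
Let φ = □◇(p ∨ r). Evaluate φ at each world:
  0 (successors {0, 1}): φ is false.
  1 (successors ∅): φ is true.
  2 (successors {1}): φ is false.
Detail at 1 (witness):
  At 1: no accessible worlds, so □◇(p ∨ r) holds vacuously.

Yes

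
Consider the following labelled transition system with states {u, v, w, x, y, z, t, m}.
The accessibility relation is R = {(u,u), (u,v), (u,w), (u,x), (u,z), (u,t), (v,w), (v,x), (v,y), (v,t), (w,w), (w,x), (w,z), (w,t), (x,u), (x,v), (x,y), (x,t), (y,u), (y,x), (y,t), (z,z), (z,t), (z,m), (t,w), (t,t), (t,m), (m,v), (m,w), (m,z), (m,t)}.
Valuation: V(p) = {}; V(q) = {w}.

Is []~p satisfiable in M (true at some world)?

Yes

Let φ = []~p. Evaluate φ at each world:
  u (successors {u, v, w, x, z, t}): φ is true.
  v (successors {w, x, y, t}): φ is true.
  w (successors {w, x, z, t}): φ is true.
  x (successors {u, v, y, t}): φ is true.
  y (successors {u, x, t}): φ is true.
  z (successors {z, t, m}): φ is true.
  t (successors {w, t, m}): φ is true.
  m (successors {v, w, z, t}): φ is true.
Detail at u (witness):
  At u: []~p requires ~p at every successor {u, v, w, x, z, t}.
    At u: ~p is true.
    At v: ~p is true.
    At w: ~p is true.
    At x: ~p is true.
    At z: ~p is true.
    At t: ~p is true.
  So []~p is true at u.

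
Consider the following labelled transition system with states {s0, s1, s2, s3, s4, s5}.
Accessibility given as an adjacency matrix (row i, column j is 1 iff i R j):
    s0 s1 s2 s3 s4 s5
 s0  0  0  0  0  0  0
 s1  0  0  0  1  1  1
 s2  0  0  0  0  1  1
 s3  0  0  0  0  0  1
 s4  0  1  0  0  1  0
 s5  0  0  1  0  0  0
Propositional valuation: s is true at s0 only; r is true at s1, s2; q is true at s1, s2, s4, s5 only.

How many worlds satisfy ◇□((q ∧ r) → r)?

5

Let φ = ◇□((q ∧ r) → r). Evaluate φ at each world:
  s0 (successors ∅): φ is false.
  s1 (successors {s3, s4, s5}): φ is true.
  s2 (successors {s4, s5}): φ is true.
  s3 (successors {s5}): φ is true.
  s4 (successors {s1, s4}): φ is true.
  s5 (successors {s2}): φ is true.
For instance, at s5:
  At s5: ◇□((q ∧ r) → r) requires □((q ∧ r) → r) at some successor in {s2}.
    □((q ∧ r) → r) holds at s2, so ◇□((q ∧ r) → r) is true at s5.
      At s2: □((q ∧ r) → r) requires (q ∧ r) → r at every successor {s4, s5}.
        At s4: (q ∧ r) → r is true.
        At s5: (q ∧ r) → r is true.
      So □((q ∧ r) → r) is true at s2.
Satisfying worlds: {s1, s2, s3, s4, s5}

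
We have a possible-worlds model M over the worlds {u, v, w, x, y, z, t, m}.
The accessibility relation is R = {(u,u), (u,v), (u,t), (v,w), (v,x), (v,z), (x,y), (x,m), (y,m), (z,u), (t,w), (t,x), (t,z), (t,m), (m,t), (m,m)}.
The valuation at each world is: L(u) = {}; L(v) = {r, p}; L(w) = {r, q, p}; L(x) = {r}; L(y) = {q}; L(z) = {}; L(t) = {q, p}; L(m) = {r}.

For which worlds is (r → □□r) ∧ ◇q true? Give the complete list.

u, t

Recall that □ψ holds at a world iff ψ holds at every accessible world, and ◇ψ holds iff ψ holds at some accessible world.
Let φ = (r → □□r) ∧ ◇q. Evaluate φ at each world:
  u (successors {u, v, t}): φ is true.
  v (successors {w, x, z}): φ is false.
  w (successors ∅): φ is false.
  x (successors {y, m}): φ is false.
  y (successors {m}): φ is false.
  z (successors {u}): φ is false.
  t (successors {w, x, z, m}): φ is true.
  m (successors {t, m}): φ is false.
For instance, at z:
  At z: r → □□r is true, ◇q is false, so (r → □□r) ∧ ◇q is false.
    At z: r is false, □□r is false, so r → □□r is true.
      At z: □□r requires □r at every successor {u}.
        □r fails at u, so □□r is false at z.
    At z: ◇q requires q at some successor in {u}.
      At u: q is false.
    So ◇q is false at z.
Satisfying worlds: {u, t}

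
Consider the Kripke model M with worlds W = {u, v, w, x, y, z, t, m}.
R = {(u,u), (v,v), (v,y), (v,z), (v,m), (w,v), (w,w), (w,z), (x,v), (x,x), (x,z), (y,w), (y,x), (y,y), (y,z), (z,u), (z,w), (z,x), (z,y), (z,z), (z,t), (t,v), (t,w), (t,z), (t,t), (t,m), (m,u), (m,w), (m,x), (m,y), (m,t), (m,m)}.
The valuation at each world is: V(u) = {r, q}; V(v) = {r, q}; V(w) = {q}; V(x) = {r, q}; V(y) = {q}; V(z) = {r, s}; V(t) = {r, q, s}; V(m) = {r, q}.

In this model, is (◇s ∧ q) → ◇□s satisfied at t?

At t: ◇s ∧ q is true, ◇□s is false, so (◇s ∧ q) → ◇□s is false.
  At t: ◇s is true, q is true, so ◇s ∧ q is true.
    At t: ◇s requires s at some successor in {v, w, z, t, m}.
      s holds at z, so ◇s is true at t.
  At t: ◇□s requires □s at some successor in {v, w, z, t, m}.
    At v: □s is false.
    At w: □s is false.
    At z: □s is false.
    At t: □s is false.
    At m: □s is false.
  So ◇□s is false at t.

No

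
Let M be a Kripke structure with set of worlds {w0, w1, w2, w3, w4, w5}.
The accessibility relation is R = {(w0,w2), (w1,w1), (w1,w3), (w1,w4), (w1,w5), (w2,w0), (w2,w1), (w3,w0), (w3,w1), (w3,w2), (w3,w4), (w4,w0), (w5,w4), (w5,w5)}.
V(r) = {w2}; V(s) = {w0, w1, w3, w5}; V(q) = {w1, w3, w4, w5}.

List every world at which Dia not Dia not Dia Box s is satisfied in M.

w0, w1, w3, w5

Recall that Box ψ holds at a world iff ψ holds at every accessible world, and Dia ψ holds iff ψ holds at some accessible world.
Let φ = Dia not Dia not Dia Box s. Evaluate φ at each world:
  w0 (successors {w2}): φ is true.
  w1 (successors {w1, w3, w4, w5}): φ is true.
  w2 (successors {w0, w1}): φ is false.
  w3 (successors {w0, w1, w2, w4}): φ is true.
  w4 (successors {w0}): φ is false.
  w5 (successors {w4, w5}): φ is true.
For instance, at w1:
  At w1: Dia not Dia not Dia Box s requires not Dia not Dia Box s at some successor in {w1, w3, w4, w5}.
    not Dia not Dia Box s holds at w4, so Dia not Dia not Dia Box s is true at w1.
      At w4: Dia not Dia Box s is false, so not Dia not Dia Box s is true.
Satisfying worlds: {w0, w1, w3, w5}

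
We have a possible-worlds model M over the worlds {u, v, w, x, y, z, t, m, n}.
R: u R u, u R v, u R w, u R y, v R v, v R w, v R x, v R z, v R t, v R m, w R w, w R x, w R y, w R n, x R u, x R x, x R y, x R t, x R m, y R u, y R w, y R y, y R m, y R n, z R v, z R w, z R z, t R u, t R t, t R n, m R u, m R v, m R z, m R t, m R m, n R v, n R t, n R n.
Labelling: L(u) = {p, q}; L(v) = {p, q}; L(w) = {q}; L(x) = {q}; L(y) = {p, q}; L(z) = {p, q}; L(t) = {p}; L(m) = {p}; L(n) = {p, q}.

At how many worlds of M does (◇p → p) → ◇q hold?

9

Recall that ◇ψ holds at a world iff ψ holds at some accessible world.
Let φ = (◇p → p) → ◇q. Evaluate φ at each world:
  u (successors {u, v, w, y}): φ is true.
  v (successors {v, w, x, z, t, m}): φ is true.
  w (successors {w, x, y, n}): φ is true.
  x (successors {u, x, y, t, m}): φ is true.
  y (successors {u, w, y, m, n}): φ is true.
  z (successors {v, w, z}): φ is true.
  t (successors {u, t, n}): φ is true.
  m (successors {u, v, z, t, m}): φ is true.
  n (successors {v, t, n}): φ is true.
For instance, at y:
  At y: ◇p → p is true, ◇q is true, so (◇p → p) → ◇q is true.
    At y: ◇p is true, p is true, so ◇p → p is true.
      At y: ◇p requires p at some successor in {u, w, y, m, n}.
        p holds at u, so ◇p is true at y.
    At y: ◇q requires q at some successor in {u, w, y, m, n}.
      q holds at u, so ◇q is true at y.
Satisfying worlds: {u, v, w, x, y, z, t, m, n}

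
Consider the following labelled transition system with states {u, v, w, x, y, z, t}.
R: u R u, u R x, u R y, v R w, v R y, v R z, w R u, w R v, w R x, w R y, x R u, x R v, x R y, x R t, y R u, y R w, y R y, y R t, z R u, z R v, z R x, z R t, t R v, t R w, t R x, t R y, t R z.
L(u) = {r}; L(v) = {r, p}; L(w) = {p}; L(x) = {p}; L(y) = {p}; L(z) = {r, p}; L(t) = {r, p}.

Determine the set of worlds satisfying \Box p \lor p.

Recall that \Box ψ holds at a world iff ψ holds at every accessible world, and \Diamond ψ holds iff ψ holds at some accessible world.
Let φ = \Box p \lor p. Evaluate φ at each world:
  u (successors {u, x, y}): φ is false.
  v (successors {w, y, z}): φ is true.
  w (successors {u, v, x, y}): φ is true.
  x (successors {u, v, y, t}): φ is true.
  y (successors {u, w, y, t}): φ is true.
  z (successors {u, v, x, t}): φ is true.
  t (successors {v, w, x, y, z}): φ is true.
For instance, at w:
  At w: \Box p is false, p is true, so \Box p \lor p is true.
    At w: \Box p requires p at every successor {u, v, x, y}.
      p fails at u, so \Box p is false at w.
Satisfying worlds: {v, w, x, y, z, t}

v, w, x, y, z, t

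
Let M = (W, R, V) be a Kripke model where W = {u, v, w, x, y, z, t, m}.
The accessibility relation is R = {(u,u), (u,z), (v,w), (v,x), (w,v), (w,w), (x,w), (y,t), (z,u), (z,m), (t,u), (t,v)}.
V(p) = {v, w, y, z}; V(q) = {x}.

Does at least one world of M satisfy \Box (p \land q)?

Let φ = \Box (p \land q). Evaluate φ at each world:
  u (successors {u, z}): φ is false.
  v (successors {w, x}): φ is false.
  w (successors {v, w}): φ is false.
  x (successors {w}): φ is false.
  y (successors {t}): φ is false.
  z (successors {u, m}): φ is false.
  t (successors {u, v}): φ is false.
  m (successors ∅): φ is true.
Detail at m (witness):
  At m: no accessible worlds, so \Box (p \land q) holds vacuously.

Yes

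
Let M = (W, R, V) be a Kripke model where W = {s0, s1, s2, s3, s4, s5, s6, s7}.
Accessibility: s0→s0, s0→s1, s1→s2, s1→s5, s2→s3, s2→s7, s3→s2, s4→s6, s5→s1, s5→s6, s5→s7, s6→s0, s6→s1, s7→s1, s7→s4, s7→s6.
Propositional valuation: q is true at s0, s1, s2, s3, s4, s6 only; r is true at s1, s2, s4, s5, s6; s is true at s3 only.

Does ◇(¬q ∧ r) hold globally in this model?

Let φ = ◇(¬q ∧ r). Evaluate φ at each world:
  s0 (successors {s0, s1}): φ is false.
  s1 (successors {s2, s5}): φ is true.
  s2 (successors {s3, s7}): φ is false.
  s3 (successors {s2}): φ is false.
  s4 (successors {s6}): φ is false.
  s5 (successors {s1, s6, s7}): φ is false.
  s6 (successors {s0, s1}): φ is false.
  s7 (successors {s1, s4, s6}): φ is false.
Detail at s0 (counterexample):
  At s0: ◇(¬q ∧ r) requires ¬q ∧ r at some successor in {s0, s1}.
    At s0: ¬q ∧ r is false.
    At s1: ¬q ∧ r is false.
  So ◇(¬q ∧ r) is false at s0.

No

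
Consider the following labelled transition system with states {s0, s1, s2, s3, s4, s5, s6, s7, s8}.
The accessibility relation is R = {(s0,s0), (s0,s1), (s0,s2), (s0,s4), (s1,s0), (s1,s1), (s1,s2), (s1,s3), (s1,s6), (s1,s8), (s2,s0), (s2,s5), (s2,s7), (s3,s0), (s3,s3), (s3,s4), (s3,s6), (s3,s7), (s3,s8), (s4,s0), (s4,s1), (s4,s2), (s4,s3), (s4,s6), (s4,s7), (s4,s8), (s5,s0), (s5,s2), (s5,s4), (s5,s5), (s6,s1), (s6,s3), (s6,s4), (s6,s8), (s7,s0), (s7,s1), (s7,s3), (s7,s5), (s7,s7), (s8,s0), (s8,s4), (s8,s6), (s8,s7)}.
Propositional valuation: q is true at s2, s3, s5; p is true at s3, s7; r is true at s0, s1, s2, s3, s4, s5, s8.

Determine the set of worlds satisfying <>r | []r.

Let φ = <>r | []r. Evaluate φ at each world:
  s0 (successors {s0, s1, s2, s4}): φ is true.
  s1 (successors {s0, s1, s2, s3, s6, s8}): φ is true.
  s2 (successors {s0, s5, s7}): φ is true.
  s3 (successors {s0, s3, s4, s6, s7, s8}): φ is true.
  s4 (successors {s0, s1, s2, s3, s6, s7, s8}): φ is true.
  s5 (successors {s0, s2, s4, s5}): φ is true.
  s6 (successors {s1, s3, s4, s8}): φ is true.
  s7 (successors {s0, s1, s3, s5, s7}): φ is true.
  s8 (successors {s0, s4, s6, s7}): φ is true.
For instance, at s1:
  At s1: <>r is true, []r is false, so <>r | []r is true.
    At s1: <>r requires r at some successor in {s0, s1, s2, s3, s6, s8}.
      r holds at s0, so <>r is true at s1.
    At s1: []r requires r at every successor {s0, s1, s2, s3, s6, s8}.
      r fails at s6, so []r is false at s1.
Satisfying worlds: {s0, s1, s2, s3, s4, s5, s6, s7, s8}

s0, s1, s2, s3, s4, s5, s6, s7, s8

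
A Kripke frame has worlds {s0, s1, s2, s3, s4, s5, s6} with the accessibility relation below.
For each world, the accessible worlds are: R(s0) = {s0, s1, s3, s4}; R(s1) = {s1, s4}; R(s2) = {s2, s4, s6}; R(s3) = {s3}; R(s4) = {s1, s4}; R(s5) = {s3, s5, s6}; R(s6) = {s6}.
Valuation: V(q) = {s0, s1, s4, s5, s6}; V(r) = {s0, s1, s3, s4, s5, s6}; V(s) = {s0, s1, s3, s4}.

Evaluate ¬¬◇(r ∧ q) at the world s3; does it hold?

At s3: ¬◇(r ∧ q) is true, so ¬¬◇(r ∧ q) is false.
  At s3: ◇(r ∧ q) is false, so ¬◇(r ∧ q) is true.
    At s3: ◇(r ∧ q) requires r ∧ q at some successor in {s3}.
      At s3: r ∧ q is false.
    So ◇(r ∧ q) is false at s3.

No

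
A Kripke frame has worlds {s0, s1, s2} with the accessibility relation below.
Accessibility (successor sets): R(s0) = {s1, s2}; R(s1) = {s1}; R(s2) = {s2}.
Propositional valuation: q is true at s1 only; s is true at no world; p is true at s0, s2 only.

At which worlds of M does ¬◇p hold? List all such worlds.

Recall that ◇ψ holds at a world iff ψ holds at some accessible world.
Let φ = ¬◇p. Evaluate φ at each world:
  s0 (successors {s1, s2}): φ is false.
  s1 (successors {s1}): φ is true.
  s2 (successors {s2}): φ is false.
For instance, at s1:
  At s1: ◇p is false, so ¬◇p is true.
    At s1: ◇p requires p at some successor in {s1}.
      At s1: p is false.
    So ◇p is false at s1.
Satisfying worlds: {s1}

s1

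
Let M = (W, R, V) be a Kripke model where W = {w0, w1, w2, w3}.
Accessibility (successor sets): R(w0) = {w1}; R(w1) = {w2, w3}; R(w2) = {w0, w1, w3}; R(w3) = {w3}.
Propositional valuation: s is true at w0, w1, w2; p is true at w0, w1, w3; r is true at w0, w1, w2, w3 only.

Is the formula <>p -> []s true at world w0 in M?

Yes

At w0: <>p is true, []s is true, so <>p -> []s is true.
  At w0: <>p requires p at some successor in {w1}.
    p holds at w1, so <>p is true at w0.
  At w0: []s requires s at every successor {w1}.
    At w1: s is true.
  So []s is true at w0.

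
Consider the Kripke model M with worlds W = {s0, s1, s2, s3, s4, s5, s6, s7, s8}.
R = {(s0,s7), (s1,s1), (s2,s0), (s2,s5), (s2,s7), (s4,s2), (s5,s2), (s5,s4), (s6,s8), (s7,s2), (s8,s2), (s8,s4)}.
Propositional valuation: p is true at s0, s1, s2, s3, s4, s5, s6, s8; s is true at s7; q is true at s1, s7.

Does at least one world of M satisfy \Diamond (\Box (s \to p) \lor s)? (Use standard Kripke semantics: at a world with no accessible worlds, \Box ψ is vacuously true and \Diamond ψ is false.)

Recall that \Box ψ holds at a world iff ψ holds at every accessible world, and \Diamond ψ holds iff ψ holds at some accessible world.
Let φ = \Diamond (\Box (s \to p) \lor s). Evaluate φ at each world:
  s0 (successors {s7}): φ is true.
  s1 (successors {s1}): φ is true.
  s2 (successors {s0, s5, s7}): φ is true.
  s3 (successors ∅): φ is false.
  s4 (successors {s2}): φ is false.
  s5 (successors {s2, s4}): φ is true.
  s6 (successors {s8}): φ is true.
  s7 (successors {s2}): φ is false.
  s8 (successors {s2, s4}): φ is true.
Detail at s0 (witness):
  At s0: \Diamond (\Box (s \to p) \lor s) requires \Box (s \to p) \lor s at some successor in {s7}.
    \Box (s \to p) \lor s holds at s7, so \Diamond (\Box (s \to p) \lor s) is true at s0.
      At s7: \Box (s \to p) is true, s is true, so \Box (s \to p) \lor s is true.

Yes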